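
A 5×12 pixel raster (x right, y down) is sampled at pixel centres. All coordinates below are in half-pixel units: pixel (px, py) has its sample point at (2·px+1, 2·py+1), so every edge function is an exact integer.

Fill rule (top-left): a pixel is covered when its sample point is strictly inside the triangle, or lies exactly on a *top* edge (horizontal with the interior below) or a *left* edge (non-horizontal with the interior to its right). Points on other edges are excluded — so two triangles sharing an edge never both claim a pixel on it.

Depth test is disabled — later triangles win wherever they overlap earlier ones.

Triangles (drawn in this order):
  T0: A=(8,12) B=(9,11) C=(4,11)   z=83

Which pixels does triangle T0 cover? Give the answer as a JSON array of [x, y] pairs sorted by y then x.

T0:
  2·area = 5  (B↔C swapped to make it positive)
  edge (8, 12)→(4, 11): d=(-4,-1) top-left  bias=+0
  edge (4, 11)→(9, 11): d=(5,0) top-left  bias=+0
  edge (9, 11)→(8, 12): d=(-1,1) right/bottom  bias=-1
    (0,5)@(1, 11): e=[-3,0,8] → ·  [on edge]
    (1,5)@(3, 11): e=[-1,0,6] → ·  [on edge]
    (2,5)@(5, 11): e=[1,0,4] → █  [on edge]
    (3,5)@(7, 11): e=[3,0,2] → █  [on edge]
    (4,5)@(9, 11): e=[5,0,0] → ·  [on edge]
    (2,6)@(5, 13): e=[-7,10,2] → ·
    (3,6)@(7, 13): e=[-5,10,0] → ·  [on edge]
    (2,7)@(5, 15): e=[-15,20,0] → ·  [on edge]
    (1,8)@(3, 17): e=[-25,30,0] → ·  [on edge]
    (0,9)@(1, 19): e=[-35,40,0] → ·  [on edge]
  covered (2 px):
    · · · · ·
    · · · · ·
    · · · · ·
    · · · · ·
    · · · · ·
    · · █ █ ·
    · · · · ·
    · · · · ·
    · · · · ·
    · · · · ·
    · · · · ·
    · · · · ·

Final: [[2,5],[3,5]]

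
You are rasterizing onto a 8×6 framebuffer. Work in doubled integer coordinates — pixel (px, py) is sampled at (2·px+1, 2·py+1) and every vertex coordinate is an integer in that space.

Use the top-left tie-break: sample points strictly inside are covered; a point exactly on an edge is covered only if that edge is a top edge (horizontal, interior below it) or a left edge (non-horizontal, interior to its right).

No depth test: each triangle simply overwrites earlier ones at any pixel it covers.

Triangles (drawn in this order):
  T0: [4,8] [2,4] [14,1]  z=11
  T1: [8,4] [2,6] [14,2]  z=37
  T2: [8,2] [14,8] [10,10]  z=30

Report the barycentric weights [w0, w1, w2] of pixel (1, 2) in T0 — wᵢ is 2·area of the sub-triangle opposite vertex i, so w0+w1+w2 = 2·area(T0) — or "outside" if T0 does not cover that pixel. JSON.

T0:
  2·area = 54
  edge (4, 8)→(2, 4): d=(-2,-4) top-left  bias=+0
  edge (2, 4)→(14, 1): d=(12,-3) top-left  bias=+0
  edge (14, 1)→(4, 8): d=(-10,7) right/bottom  bias=-1
    (3,1)@(7, 3): e=[22,3,29] → X
    (4,1)@(9, 3): e=[30,9,15] → X
    (5,1)@(11, 3): e=[38,15,1] → X
    (6,1)@(13, 3): e=[46,21,-13] → .
    (1,2)@(3, 5): e=[2,15,37] → X
    (2,2)@(5, 5): e=[10,21,23] → X
    (4,2)@(9, 5): e=[26,33,-5] → .
    (5,2)@(11, 5): e=[34,39,-19] → .
    (1,3)@(3, 7): e=[-2,39,17] → .
    (2,3)@(5, 7): e=[6,45,3] → X
    (3,3)@(7, 7): e=[14,51,-11] → .
    (2,4)@(5, 9): e=[2,69,-17] → .
  covered (7 px):
    . . . . . . . .
    . . . X X X . .
    . X X X . . . .
    . . X . . . . .
    . . . . . . . .
    . . . . . . . .
T1:
  degenerate (2·area = 0) — covers nothing
T2:
  2·area = 36
  edge (8, 2)→(14, 8): d=(6,6) right/bottom  bias=-1
  edge (14, 8)→(10, 10): d=(-4,2) right/bottom  bias=-1
  edge (10, 10)→(8, 2): d=(-2,-8) top-left  bias=+0
    (3,0)@(7, 1): e=[0,42,-6] → .  [on edge]
    (4,1)@(9, 3): e=[0,30,6] → .  [on edge]
    (4,2)@(9, 5): e=[12,22,2] → X
    (5,2)@(11, 5): e=[0,18,18] → .  [on edge]
    (4,3)@(9, 7): e=[24,14,-2] → .
    (5,3)@(11, 7): e=[12,10,14] → X
    (6,3)@(13, 7): e=[0,6,30] → .  [on edge]
    (5,4)@(11, 9): e=[24,2,10] → X
    (6,4)@(13, 9): e=[12,-2,26] → .
    (7,4)@(15, 9): e=[0,-6,42] → .  [on edge]
    (5,5)@(11, 11): e=[36,-6,6] → .
  covered (3 px):
    . . . . . . . .
    . . . . . . . .
    . . . . X . . .
    . . . . . X . .
    . . . . . X . .
    . . . . . . . .

Result: [15,37,2]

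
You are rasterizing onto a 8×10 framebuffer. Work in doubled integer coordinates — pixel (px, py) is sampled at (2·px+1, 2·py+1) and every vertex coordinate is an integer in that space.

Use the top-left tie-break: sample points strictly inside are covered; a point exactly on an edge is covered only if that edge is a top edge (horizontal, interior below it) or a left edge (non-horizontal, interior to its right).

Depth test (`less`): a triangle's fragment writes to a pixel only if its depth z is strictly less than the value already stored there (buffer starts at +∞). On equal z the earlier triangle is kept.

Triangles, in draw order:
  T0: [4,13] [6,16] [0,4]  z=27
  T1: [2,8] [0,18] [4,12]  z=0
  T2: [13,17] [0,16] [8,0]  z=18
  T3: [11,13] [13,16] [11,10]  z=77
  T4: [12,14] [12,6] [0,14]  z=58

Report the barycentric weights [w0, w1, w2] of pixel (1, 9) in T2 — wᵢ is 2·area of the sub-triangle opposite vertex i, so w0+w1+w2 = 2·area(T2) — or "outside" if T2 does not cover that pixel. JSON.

T0:
  2·area = 6  (B↔C swapped to make it positive)
  edge (4, 13)→(0, 4): d=(-4,-9) top-left  bias=+0
  edge (0, 4)→(6, 16): d=(6,12) right/bottom  bias=-1
  edge (6, 16)→(4, 13): d=(-2,-3) top-left  bias=+0
  covered (0 px):
    · · · · · · · ·
    · · · · · · · ·
    · · · · · · · ·
    · · · · · · · ·
    · · · · · · · ·
    · · · · · · · ·
    · · · · · · · ·
    · · · · · · · ·
    · · · · · · · ·
    · · · · · · · ·
T1:
  2·area = 28  (B↔C swapped to make it positive)
  edge (2, 8)→(4, 12): d=(2,4) right/bottom  bias=-1
  edge (4, 12)→(0, 18): d=(-4,6) right/bottom  bias=-1
  edge (0, 18)→(2, 8): d=(2,-10) top-left  bias=+0
    (1,1)@(3, 3): e=[-14,42,0] → ·  [on edge]
    (1,5)@(3, 11): e=[2,10,16] → #
    (2,5)@(5, 11): e=[-6,-2,36] → ·
    (0,6)@(1, 13): e=[14,14,0] → #  [on edge]
    (2,6)@(5, 13): e=[-2,-10,40] → ·
    (0,7)@(1, 15): e=[18,6,4] → #
    (1,7)@(3, 15): e=[10,-6,24] → ·
    (0,8)@(1, 17): e=[22,-2,8] → ·
  covered (4 px):
    · · · · · · · ·
    · · · · · · · ·
    · · · · · · · ·
    · · · · · · · ·
    · · · · · · · ·
    · # · · · · · ·
    # # · · · · · ·
    # · · · · · · ·
    · · · · · · · ·
    · · · · · · · ·
T2:
  2·area = 216
  edge (13, 17)→(0, 16): d=(-13,-1) top-left  bias=+0
  edge (0, 16)→(8, 0): d=(8,-16) top-left  bias=+0
  edge (8, 0)→(13, 17): d=(5,17) right/bottom  bias=-1
    (3,1)@(7, 3): e=[176,8,32] → #
    (4,1)@(9, 3): e=[178,40,-2] → ·
    (3,2)@(7, 5): e=[150,24,42] → #
    (4,2)@(9, 5): e=[152,56,8] → #
    (5,2)@(11, 5): e=[154,88,-26] → ·
    (2,3)@(5, 7): e=[122,8,86] → #
    (5,3)@(11, 7): e=[128,104,-16] → ·
    (2,4)@(5, 9): e=[96,24,96] → #
    (5,4)@(11, 9): e=[102,120,-6] → ·
    (1,5)@(3, 11): e=[68,8,140] → #
    (5,5)@(11, 11): e=[76,136,4] → #
    (6,5)@(13, 11): e=[78,168,-30] → ·
    (6,8)@(13, 17): e=[0,216,0] → ·  [on edge]
  covered (25 px):
    · · · · · · · ·
    · · · # · · · ·
    · · · # # · · ·
    · · # # # · · ·
    · · # # # · · ·
    · # # # # # · ·
    · # # # # # · ·
    # # # # # # · ·
    · · · · · · · ·
    · · · · · · · ·
T3:
  2·area = 6  (B↔C swapped to make it positive)
  edge (11, 13)→(11, 10): d=(0,-3) top-left  bias=+0
  edge (11, 10)→(13, 16): d=(2,6) right/bottom  bias=-1
  edge (13, 16)→(11, 13): d=(-2,-3) top-left  bias=+0
    (1,0)@(3, 1): e=[-24,30,0] → ·  [on edge]
    (5,0)@(11, 1): e=[0,-18,24] → ·  [on edge]
    (5,1)@(11, 3): e=[0,-14,20] → ·  [on edge]
    (5,2)@(11, 5): e=[0,-10,16] → ·  [on edge]
    (3,3)@(7, 7): e=[-12,18,0] → ·  [on edge]
    (5,3)@(11, 7): e=[0,-6,12] → ·  [on edge]
    (5,4)@(11, 9): e=[0,-2,8] → ·  [on edge]
    (5,5)@(11, 11): e=[0,2,4] → #  [on edge]
    (6,5)@(13, 11): e=[6,-10,10] → ·
    (5,6)@(11, 13): e=[0,6,0] → #  [on edge]
    (6,6)@(13, 13): e=[6,-6,6] → ·
    (5,7)@(11, 15): e=[0,10,-4] → ·  [on edge]
    (5,8)@(11, 17): e=[0,14,-8] → ·  [on edge]
    (5,9)@(11, 19): e=[0,18,-12] → ·  [on edge]
    (7,9)@(15, 19): e=[12,-6,0] → ·  [on edge]
  covered (2 px):
    · · · · · · · ·
    · · · · · · · ·
    · · · · · · · ·
    · · · · · · · ·
    · · · · · · · ·
    · · · · · # · ·
    · · · · · # · ·
    · · · · · · · ·
    · · · · · · · ·
    · · · · · · · ·
T4:
  2·area = 96  (B↔C swapped to make it positive)
  edge (12, 14)→(0, 14): d=(-12,0) right/bottom  bias=-1
  edge (0, 14)→(12, 6): d=(12,-8) top-left  bias=+0
  edge (12, 6)→(12, 14): d=(0,8) right/bottom  bias=-1
    (5,3)@(11, 7): e=[84,4,8] → #
    (6,3)@(13, 7): e=[84,20,-8] → ·
    (4,4)@(9, 9): e=[60,12,24] → #
    (6,4)@(13, 9): e=[60,44,-8] → ·
    (2,5)@(5, 11): e=[36,4,56] → #
    (3,5)@(7, 11): e=[36,20,40] → #
    (6,5)@(13, 11): e=[36,68,-8] → ·
    (1,6)@(3, 13): e=[12,12,72] → #
    (6,6)@(13, 13): e=[12,92,-8] → ·
    (1,7)@(3, 15): e=[-12,36,72] → ·
    (2,7)@(5, 15): e=[-12,52,56] → ·
    (3,7)@(7, 15): e=[-12,68,40] → ·
  covered (12 px):
    · · · · · · · ·
    · · · · · · · ·
    · · · · · · · ·
    · · · · · # · ·
    · · · · # # · ·
    · · # # # # · ·
    · # # # # # · ·
    · · · · · · · ·
    · · · · · · · ·
    · · · · · · · ·

Answer: "outside"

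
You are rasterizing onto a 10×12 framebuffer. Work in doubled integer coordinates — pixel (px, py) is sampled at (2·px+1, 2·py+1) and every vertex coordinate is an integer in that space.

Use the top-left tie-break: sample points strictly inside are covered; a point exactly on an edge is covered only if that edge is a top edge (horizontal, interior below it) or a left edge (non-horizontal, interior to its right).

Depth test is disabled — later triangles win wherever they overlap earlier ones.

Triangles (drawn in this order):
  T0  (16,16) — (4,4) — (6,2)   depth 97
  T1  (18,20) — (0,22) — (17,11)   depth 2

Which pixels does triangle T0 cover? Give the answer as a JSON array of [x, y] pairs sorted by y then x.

T0:
  2·area = 48
  edge (16, 16)→(4, 4): d=(-12,-12) top-left  bias=+0
  edge (4, 4)→(6, 2): d=(2,-2) top-left  bias=+0
  edge (6, 2)→(16, 16): d=(10,14) right/bottom  bias=-1
    (0,0)@(1, 1): e=[0,-12,60] → ·  [on edge]
    (3,0)@(7, 1): e=[72,0,-24] → ·  [on edge]
    (1,1)@(3, 3): e=[0,-4,52] → ·  [on edge]
    (2,1)@(5, 3): e=[24,0,24] → █  [on edge]
    (3,1)@(7, 3): e=[48,4,-4] → ·
    (1,2)@(3, 5): e=[-24,0,72] → ·  [on edge]
    (2,2)@(5, 5): e=[0,4,44] → █  [on edge]
    (3,2)@(7, 5): e=[24,8,16] → █
    (4,2)@(9, 5): e=[48,12,-12] → ·
    (0,3)@(1, 7): e=[-72,0,120] → ·  [on edge]
    (2,3)@(5, 7): e=[-24,8,64] → ·
    (3,3)@(7, 7): e=[0,12,36] → █  [on edge]
    (4,4)@(9, 9): e=[0,20,28] → █  [on edge]
    (5,4)@(11, 9): e=[24,24,0] → ·  [on edge]
    (5,5)@(11, 11): e=[0,28,20] → █  [on edge]
    (6,6)@(13, 13): e=[0,36,12] → █  [on edge]
    (7,7)@(15, 15): e=[0,44,4] → █  [on edge]
    (8,8)@(17, 17): e=[0,52,-4] → ·  [on edge]
    (9,9)@(19, 19): e=[0,60,-12] → ·  [on edge]
  covered (9 px):
    · · · · · · · · · ·
    · · █ · · · · · · ·
    · · █ █ · · · · · ·
    · · · █ █ · · · · ·
    · · · · █ · · · · ·
    · · · · · █ · · · ·
    · · · · · · █ · · ·
    · · · · · · · █ · ·
    · · · · · · · · · ·
    · · · · · · · · · ·
    · · · · · · · · · ·
    · · · · · · · · · ·
T1:
  2·area = 164
  edge (18, 20)→(0, 22): d=(-18,2) right/bottom  bias=-1
  edge (0, 22)→(17, 11): d=(17,-11) top-left  bias=+0
  edge (17, 11)→(18, 20): d=(1,9) right/bottom  bias=-1
    (8,5)@(17, 11): e=[164,0,0] → ·  [on edge]
    (7,6)@(15, 13): e=[132,12,20] → █
    (8,6)@(17, 13): e=[128,34,2] → █
    (9,6)@(19, 13): e=[124,56,-16] → ·
    (5,7)@(11, 15): e=[104,2,58] → █
    (6,7)@(13, 15): e=[100,24,40] → █
    (9,7)@(19, 15): e=[88,90,-14] → ·
    (4,8)@(9, 17): e=[72,14,78] → █
    (9,8)@(19, 17): e=[52,124,-12] → ·
    (2,9)@(5, 19): e=[44,4,116] → █
    (3,9)@(7, 19): e=[40,26,98] → █
    (9,9)@(19, 19): e=[16,158,-10] → ·
    (4,10)@(9, 21): e=[0,82,82] → ·  [on edge]
  covered (21 px):
    · · · · · · · · · ·
    · · · · · · · · · ·
    · · · · · · · · · ·
    · · · · · · · · · ·
    · · · · · · · · · ·
    · · · · · · · · · ·
    · · · · · · · █ █ ·
    · · · · · █ █ █ █ ·
    · · · · █ █ █ █ █ ·
    · · █ █ █ █ █ █ █ ·
    · █ █ █ · · · · · ·
    · · · · · · · · · ·

Answer: [[2,1],[2,2],[3,2],[3,3],[4,3],[4,4],[5,5],[6,6],[7,7]]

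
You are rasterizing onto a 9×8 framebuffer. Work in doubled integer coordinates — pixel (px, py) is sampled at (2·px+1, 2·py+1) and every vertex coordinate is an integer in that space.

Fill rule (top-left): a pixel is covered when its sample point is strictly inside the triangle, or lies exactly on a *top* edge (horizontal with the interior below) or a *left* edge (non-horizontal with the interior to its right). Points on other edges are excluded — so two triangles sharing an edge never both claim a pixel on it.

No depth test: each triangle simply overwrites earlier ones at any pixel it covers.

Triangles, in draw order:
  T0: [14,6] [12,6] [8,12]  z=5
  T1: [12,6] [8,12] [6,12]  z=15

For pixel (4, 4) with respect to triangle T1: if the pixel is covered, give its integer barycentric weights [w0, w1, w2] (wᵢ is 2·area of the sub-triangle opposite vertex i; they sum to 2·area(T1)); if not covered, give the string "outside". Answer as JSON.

T0:
  2·area = 12  (B↔C swapped to make it positive)
  edge (14, 6)→(8, 12): d=(-6,6) right/bottom  bias=-1
  edge (8, 12)→(12, 6): d=(4,-6) top-left  bias=+0
  edge (12, 6)→(14, 6): d=(2,0) top-left  bias=+0
    (8,1)@(17, 3): e=[0,18,-6] → ·  [on edge]
    (7,2)@(15, 5): e=[0,14,-2] → ·  [on edge]
    (6,3)@(13, 7): e=[0,10,2] → ·  [on edge]
    (5,4)@(11, 9): e=[0,6,6] → ·  [on edge]
    (4,5)@(9, 11): e=[0,2,10] → ·  [on edge]
    (3,6)@(7, 13): e=[0,-2,14] → ·  [on edge]
    (2,7)@(5, 15): e=[0,-6,18] → ·  [on edge]
  covered (0 px):
    · · · · · · · · ·
    · · · · · · · · ·
    · · · · · · · · ·
    · · · · · · · · ·
    · · · · · · · · ·
    · · · · · · · · ·
    · · · · · · · · ·
    · · · · · · · · ·
T1:
  2·area = 12
  edge (12, 6)→(8, 12): d=(-4,6) right/bottom  bias=-1
  edge (8, 12)→(6, 12): d=(-2,0) right/bottom  bias=-1
  edge (6, 12)→(12, 6): d=(6,-6) top-left  bias=+0
    (8,0)@(17, 1): e=[-10,22,0] → ·  [on edge]
    (7,1)@(15, 3): e=[-6,18,0] → ·  [on edge]
    (6,2)@(13, 5): e=[-2,14,0] → ·  [on edge]
    (5,3)@(11, 7): e=[2,10,0] → █  [on edge]
    (6,3)@(13, 7): e=[-10,10,12] → ·
    (4,4)@(9, 9): e=[6,6,0] → █  [on edge]
    (5,4)@(11, 9): e=[-6,6,12] → ·
    (3,5)@(7, 11): e=[10,2,0] → █  [on edge]
    (4,5)@(9, 11): e=[-2,2,12] → ·
    (2,6)@(5, 13): e=[14,-2,0] → ·  [on edge]
    (3,6)@(7, 13): e=[2,-2,12] → ·
    (1,7)@(3, 15): e=[18,-6,0] → ·  [on edge]
  covered (3 px):
    · · · · · · · · ·
    · · · · · · · · ·
    · · · · · · · · ·
    · · · · · █ · · ·
    · · · · █ · · · ·
    · · · █ · · · · ·
    · · · · · · · · ·
    · · · · · · · · ·

Answer: [6,0,6]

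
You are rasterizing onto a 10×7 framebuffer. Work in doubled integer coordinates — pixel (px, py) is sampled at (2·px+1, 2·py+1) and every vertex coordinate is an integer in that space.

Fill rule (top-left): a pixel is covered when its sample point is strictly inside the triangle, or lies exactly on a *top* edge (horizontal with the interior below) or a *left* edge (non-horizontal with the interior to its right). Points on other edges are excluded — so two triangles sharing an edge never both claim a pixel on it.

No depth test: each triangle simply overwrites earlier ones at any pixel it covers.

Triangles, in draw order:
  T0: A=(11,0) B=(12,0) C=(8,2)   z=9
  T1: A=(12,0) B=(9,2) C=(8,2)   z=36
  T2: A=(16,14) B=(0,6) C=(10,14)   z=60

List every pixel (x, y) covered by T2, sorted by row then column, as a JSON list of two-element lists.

T0:
  2·area = 2
  edge (11, 0)→(12, 0): d=(1,0) top-left  bias=+0
  edge (12, 0)→(8, 2): d=(-4,2) right/bottom  bias=-1
  edge (8, 2)→(11, 0): d=(3,-2) top-left  bias=+0
  covered (0 px):
    · · · · · · · · · ·
    · · · · · · · · · ·
    · · · · · · · · · ·
    · · · · · · · · · ·
    · · · · · · · · · ·
    · · · · · · · · · ·
    · · · · · · · · · ·
T1:
  2·area = 2
  edge (12, 0)→(9, 2): d=(-3,2) right/bottom  bias=-1
  edge (9, 2)→(8, 2): d=(-1,0) right/bottom  bias=-1
  edge (8, 2)→(12, 0): d=(4,-2) top-left  bias=+0
  covered (0 px):
    · · · · · · · · · ·
    · · · · · · · · · ·
    · · · · · · · · · ·
    · · · · · · · · · ·
    · · · · · · · · · ·
    · · · · · · · · · ·
    · · · · · · · · · ·
T2:
  2·area = 48  (B↔C swapped to make it positive)
  edge (16, 14)→(10, 14): d=(-6,0) right/bottom  bias=-1
  edge (10, 14)→(0, 6): d=(-10,-8) top-left  bias=+0
  edge (0, 6)→(16, 14): d=(16,8) right/bottom  bias=-1
    (2,4)@(5, 9): e=[30,10,8] → #
    (3,4)@(7, 9): e=[30,26,-8] → ·
    (2,5)@(5, 11): e=[18,-10,40] → ·
    (3,5)@(7, 11): e=[18,6,24] → #
    (4,5)@(9, 11): e=[18,22,8] → #
    (5,5)@(11, 11): e=[18,38,-8] → ·
    (3,6)@(7, 13): e=[6,-14,56] → ·
    (4,6)@(9, 13): e=[6,2,40] → #
    (5,6)@(11, 13): e=[6,18,24] → #
    (6,6)@(13, 13): e=[6,34,8] → #
    (7,6)@(15, 13): e=[6,50,-8] → ·
  covered (6 px):
    · · · · · · · · · ·
    · · · · · · · · · ·
    · · · · · · · · · ·
    · · · · · · · · · ·
    · · # · · · · · · ·
    · · · # # · · · · ·
    · · · · # # # · · ·

Answer: [[2,4],[3,5],[4,5],[4,6],[5,6],[6,6]]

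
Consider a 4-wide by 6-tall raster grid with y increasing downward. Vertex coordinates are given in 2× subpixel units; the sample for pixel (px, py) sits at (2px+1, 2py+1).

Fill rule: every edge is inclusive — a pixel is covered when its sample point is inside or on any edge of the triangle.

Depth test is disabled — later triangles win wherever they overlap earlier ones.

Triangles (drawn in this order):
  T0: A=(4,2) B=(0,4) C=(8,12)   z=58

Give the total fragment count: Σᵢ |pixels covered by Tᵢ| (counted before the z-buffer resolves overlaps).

T0:
  2·area = 48  (B↔C swapped to make it positive)
  edge (4, 2)→(8, 12): d=(4,10) inclusive
  edge (8, 12)→(0, 4): d=(-8,-8) inclusive
  edge (0, 4)→(4, 2): d=(4,-2) inclusive
    (1,1)@(3, 3): e=[14,32,2] → #
    (2,1)@(5, 3): e=[-6,48,6] → ·
    (0,2)@(1, 5): e=[42,0,6] → #  [on edge]
    (2,2)@(5, 5): e=[2,32,14] → #
    (3,2)@(7, 5): e=[-18,48,18] → ·
    (0,3)@(1, 7): e=[50,-16,14] → ·
    (1,3)@(3, 7): e=[30,0,18] → #  [on edge]
    (3,3)@(7, 7): e=[-10,32,26] → ·
    (1,4)@(3, 9): e=[38,-16,26] → ·
    (2,4)@(5, 9): e=[18,0,30] → #  [on edge]
    (3,4)@(7, 9): e=[-2,16,34] → ·
    (2,5)@(5, 11): e=[26,-16,38] → ·
    (3,5)@(7, 11): e=[6,0,42] → #  [on edge]
  covered (8 px):
    · · · ·
    · # · ·
    # # # ·
    · # # ·
    · · # ·
    · · · #

Result: 8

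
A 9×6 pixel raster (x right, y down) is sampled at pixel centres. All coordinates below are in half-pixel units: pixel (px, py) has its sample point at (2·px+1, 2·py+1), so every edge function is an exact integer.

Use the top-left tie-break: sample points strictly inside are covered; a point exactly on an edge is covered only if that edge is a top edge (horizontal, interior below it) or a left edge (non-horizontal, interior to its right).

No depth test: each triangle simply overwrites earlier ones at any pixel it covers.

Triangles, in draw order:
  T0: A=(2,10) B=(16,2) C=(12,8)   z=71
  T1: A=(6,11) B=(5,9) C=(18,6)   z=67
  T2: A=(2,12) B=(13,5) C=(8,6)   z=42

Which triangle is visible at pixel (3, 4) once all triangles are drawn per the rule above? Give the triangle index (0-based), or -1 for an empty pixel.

T0:
  2·area = 52
  edge (2, 10)→(16, 2): d=(14,-8) top-left  bias=+0
  edge (16, 2)→(12, 8): d=(-4,6) right/bottom  bias=-1
  edge (12, 8)→(2, 10): d=(-10,2) right/bottom  bias=-1
    (7,1)@(15, 3): e=[6,2,44] → X
    (8,1)@(17, 3): e=[22,-10,40] → .
    (5,2)@(11, 5): e=[2,18,32] → X
    (6,2)@(13, 5): e=[18,6,28] → X
    (7,2)@(15, 5): e=[34,-6,24] → .
    (4,3)@(9, 7): e=[14,22,16] → X
    (6,3)@(13, 7): e=[46,-2,8] → .
    (8,3)@(17, 7): e=[78,-26,0] → .  [on edge]
    (2,4)@(5, 9): e=[10,38,4] → X
    (3,4)@(7, 9): e=[26,26,0] → .  [on edge]
    (4,4)@(9, 9): e=[42,14,-4] → .
    (5,4)@(11, 9): e=[58,2,-8] → .
  covered (6 px):
    . . . . . . . . .
    . . . . . . . X .
    . . . . . X X . .
    . . . . X X . . .
    . . X . . . . . .
    . . . . . . . . .
T1:
  2·area = 29
  edge (6, 11)→(5, 9): d=(-1,-2) top-left  bias=+0
  edge (5, 9)→(18, 6): d=(13,-3) top-left  bias=+0
  edge (18, 6)→(6, 11): d=(-12,5) right/bottom  bias=-1
    (0,0)@(1, 1): e=[0,-116,145] → .  [on edge]
    (1,2)@(3, 5): e=[0,-58,87] → .  [on edge]
    (7,3)@(15, 7): e=[22,4,3] → X
    (8,3)@(17, 7): e=[26,10,-7] → .
    (2,4)@(5, 9): e=[0,0,29] → X  [on edge]
    (3,4)@(7, 9): e=[4,6,19] → X
    (4,4)@(9, 9): e=[8,12,9] → X
    (5,4)@(11, 9): e=[12,18,-1] → .
    (7,4)@(15, 9): e=[20,30,-21] → .
    (2,5)@(5, 11): e=[-2,26,5] → .
    (3,5)@(7, 11): e=[2,32,-5] → .
    (4,5)@(9, 11): e=[6,38,-15] → .
  covered (4 px):
    . . . . . . . . .
    . . . . . . . . .
    . . . . . . . . .
    . . . . . . . X .
    . . X X X . . . .
    . . . . . . . . .
T2:
  2·area = 24  (B↔C swapped to make it positive)
  edge (2, 12)→(8, 6): d=(6,-6) top-left  bias=+0
  edge (8, 6)→(13, 5): d=(5,-1) top-left  bias=+0
  edge (13, 5)→(2, 12): d=(-11,7) right/bottom  bias=-1
    (6,0)@(13, 1): e=[0,-20,44] → .  [on edge]
    (5,1)@(11, 3): e=[0,-12,36] → .  [on edge]
    (4,2)@(9, 5): e=[0,-4,28] → .  [on edge]
    (6,2)@(13, 5): e=[24,0,0] → .  [on edge]
    (1,3)@(3, 7): e=[-24,0,48] → .  [on edge]
    (3,3)@(7, 7): e=[0,4,20] → X  [on edge]
    (4,3)@(9, 7): e=[12,6,6] → X
    (5,3)@(11, 7): e=[24,8,-8] → .
    (2,4)@(5, 9): e=[0,12,12] → X  [on edge]
    (3,4)@(7, 9): e=[12,14,-2] → .
    (4,4)@(9, 9): e=[24,16,-16] → .
    (1,5)@(3, 11): e=[0,20,4] → X  [on edge]
  covered (4 px):
    . . . . . . . . .
    . . . . . . . . .
    . . . . . . . . .
    . . . X X . . . .
    . . X . . . . . .
    . X . . . . . . .

Z-buffer (winner per pixel, '.' = empty):
  . . . . . . . . .
  . . . . . . . 0 .
  . . . . . 0 0 . .
  . . . 2 2 0 . 1 .
  . . 2 1 1 . . . .
  . 2 . . . . . . .

Result: 1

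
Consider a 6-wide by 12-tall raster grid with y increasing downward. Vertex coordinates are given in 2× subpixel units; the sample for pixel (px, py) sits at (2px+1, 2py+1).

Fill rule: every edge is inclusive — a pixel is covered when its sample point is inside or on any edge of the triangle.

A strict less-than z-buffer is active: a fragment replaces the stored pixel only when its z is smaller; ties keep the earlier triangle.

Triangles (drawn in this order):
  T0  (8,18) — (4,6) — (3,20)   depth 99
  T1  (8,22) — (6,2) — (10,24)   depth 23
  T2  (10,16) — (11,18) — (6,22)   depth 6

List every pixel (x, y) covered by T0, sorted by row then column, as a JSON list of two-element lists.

T0:
  2·area = 68  (B↔C swapped to make it positive)
  edge (8, 18)→(3, 20): d=(-5,2) inclusive
  edge (3, 20)→(4, 6): d=(1,-14) inclusive
  edge (4, 6)→(8, 18): d=(4,12) inclusive
    (1,1)@(3, 3): e=[85,-17,0] → .  [on edge]
    (2,4)@(5, 9): e=[51,17,0] → X  [on edge]
    (3,4)@(7, 9): e=[47,45,-24] → .
    (2,5)@(5, 11): e=[41,19,8] → X
    (3,5)@(7, 11): e=[37,47,-16] → .
    (2,6)@(5, 13): e=[31,21,16] → X
    (3,6)@(7, 13): e=[27,49,-8] → .
    (2,7)@(5, 15): e=[21,23,24] → X
    (3,7)@(7, 15): e=[17,51,0] → X  [on edge]
    (4,7)@(9, 15): e=[13,79,-24] → .
    (2,8)@(5, 17): e=[11,25,32] → X
    (4,8)@(9, 17): e=[3,81,-16] → .
    (4,10)@(9, 21): e=[-17,85,0] → .  [on edge]
  covered (8 px):
    . . . . . .
    . . . . . .
    . . . . . .
    . . . . . .
    . . X . . .
    . . X . . .
    . . X . . .
    . . X X . .
    . . X X . .
    . . X . . .
    . . . . . .
    . . . . . .
T1:
  2·area = 36
  edge (8, 22)→(6, 2): d=(-2,-20) inclusive
  edge (6, 2)→(10, 24): d=(4,22) inclusive
  edge (10, 24)→(8, 22): d=(-2,-2) inclusive
    (3,4)@(7, 9): e=[6,6,24] → X
    (4,4)@(9, 9): e=[46,-38,28] → .
    (3,5)@(7, 11): e=[2,14,20] → X
    (4,5)@(9, 11): e=[42,-30,24] → .
    (3,6)@(7, 13): e=[-2,22,16] → .
    (0,7)@(1, 15): e=[-126,162,0] → .  [on edge]
    (1,8)@(3, 17): e=[-90,126,0] → .  [on edge]
    (2,9)@(5, 19): e=[-54,90,0] → .  [on edge]
    (4,9)@(9, 19): e=[26,2,8] → X
    (5,9)@(11, 19): e=[66,-42,12] → .
    (3,10)@(7, 21): e=[-18,54,0] → .  [on edge]
    (4,10)@(9, 21): e=[22,10,4] → X
    (4,11)@(9, 23): e=[18,18,0] → X  [on edge]
  covered (5 px):
    . . . . . .
    . . . . . .
    . . . . . .
    . . . . . .
    . . . X . .
    . . . X . .
    . . . . . .
    . . . . . .
    . . . . . .
    . . . . X .
    . . . . X .
    . . . . X .
T2:
  2·area = 14
  edge (10, 16)→(11, 18): d=(1,2) inclusive
  edge (11, 18)→(6, 22): d=(-5,4) inclusive
  edge (6, 22)→(10, 16): d=(4,-6) inclusive
    (4,9)@(9, 19): e=[5,3,6] → X
    (5,9)@(11, 19): e=[1,-5,18] → .
    (3,10)@(7, 21): e=[11,1,2] → X
    (4,10)@(9, 21): e=[7,-7,14] → .
    (3,11)@(7, 23): e=[13,-9,10] → .
  covered (2 px):
    . . . . . .
    . . . . . .
    . . . . . .
    . . . . . .
    . . . . . .
    . . . . . .
    . . . . . .
    . . . . . .
    . . . . . .
    . . . . X .
    . . . X . .
    . . . . . .

Result: [[2,4],[2,5],[2,6],[2,7],[3,7],[2,8],[3,8],[2,9]]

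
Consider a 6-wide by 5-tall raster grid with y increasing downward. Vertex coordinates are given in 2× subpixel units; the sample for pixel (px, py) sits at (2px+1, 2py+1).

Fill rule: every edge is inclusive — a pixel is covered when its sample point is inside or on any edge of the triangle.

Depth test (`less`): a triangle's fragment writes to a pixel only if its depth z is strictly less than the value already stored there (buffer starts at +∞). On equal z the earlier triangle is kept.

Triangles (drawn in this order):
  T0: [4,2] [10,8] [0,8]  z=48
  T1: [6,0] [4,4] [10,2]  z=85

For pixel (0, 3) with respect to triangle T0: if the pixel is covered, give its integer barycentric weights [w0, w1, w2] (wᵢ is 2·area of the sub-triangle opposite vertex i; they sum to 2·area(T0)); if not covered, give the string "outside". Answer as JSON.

T0:
  2·area = 60
  edge (4, 2)→(10, 8): d=(6,6) inclusive
  edge (10, 8)→(0, 8): d=(-10,0) inclusive
  edge (0, 8)→(4, 2): d=(4,-6) inclusive
    (1,0)@(3, 1): e=[0,70,-10] → ·  [on edge]
    (2,1)@(5, 3): e=[0,50,10] → #  [on edge]
    (3,1)@(7, 3): e=[-12,50,22] → ·
    (1,2)@(3, 5): e=[24,30,6] → #
    (3,2)@(7, 5): e=[0,30,30] → #  [on edge]
    (4,2)@(9, 5): e=[-12,30,42] → ·
    (0,3)@(1, 7): e=[48,10,2] → #
    (4,3)@(9, 7): e=[0,10,50] → #  [on edge]
    (5,3)@(11, 7): e=[-12,10,62] → ·
    (0,4)@(1, 9): e=[60,-10,10] → ·
    (1,4)@(3, 9): e=[48,-10,22] → ·
    (2,4)@(5, 9): e=[36,-10,34] → ·
    (5,4)@(11, 9): e=[0,-10,70] → ·  [on edge]
  covered (9 px):
    · · · · · ·
    · · # · · ·
    · # # # · ·
    # # # # # ·
    · · · · · ·
T1:
  2·area = 20  (B↔C swapped to make it positive)
  edge (6, 0)→(10, 2): d=(4,2) inclusive
  edge (10, 2)→(4, 4): d=(-6,2) inclusive
  edge (4, 4)→(6, 0): d=(2,-4) inclusive
    (3,0)@(7, 1): e=[2,12,6] → #
    (4,0)@(9, 1): e=[-2,8,14] → ·
    (2,1)@(5, 3): e=[14,4,2] → #
    (3,1)@(7, 3): e=[10,0,10] → #  [on edge]
    (4,1)@(9, 3): e=[6,-4,18] → ·
    (0,2)@(1, 5): e=[30,0,-10] → ·  [on edge]
    (2,2)@(5, 5): e=[22,-8,6] → ·
    (3,2)@(7, 5): e=[18,-12,14] → ·
  covered (3 px):
    · · · # · ·
    · · # # · ·
    · · · · · ·
    · · · · · ·
    · · · · · ·

Answer: [10,2,48]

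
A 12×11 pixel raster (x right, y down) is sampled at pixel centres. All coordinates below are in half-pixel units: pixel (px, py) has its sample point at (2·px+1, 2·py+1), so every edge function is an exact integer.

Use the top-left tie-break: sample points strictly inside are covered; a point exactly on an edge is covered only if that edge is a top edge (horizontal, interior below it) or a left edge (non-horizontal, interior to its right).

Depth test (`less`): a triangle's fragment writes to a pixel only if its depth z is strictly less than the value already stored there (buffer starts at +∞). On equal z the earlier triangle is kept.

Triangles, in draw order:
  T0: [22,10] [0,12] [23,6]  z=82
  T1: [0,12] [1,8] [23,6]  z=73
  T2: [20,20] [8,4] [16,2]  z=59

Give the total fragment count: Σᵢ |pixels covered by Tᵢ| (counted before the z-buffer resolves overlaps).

T0:
  2·area = 86
  edge (22, 10)→(0, 12): d=(-22,2) right/bottom  bias=-1
  edge (0, 12)→(23, 6): d=(23,-6) top-left  bias=+0
  edge (23, 6)→(22, 10): d=(-1,4) right/bottom  bias=-1
    (10,3)@(21, 7): e=[68,11,7] → X
    (11,3)@(23, 7): e=[64,23,-1] → .
    (6,4)@(13, 9): e=[40,9,37] → X
    (7,4)@(15, 9): e=[36,21,29] → X
    (8,4)@(17, 9): e=[32,33,21] → X
    (9,4)@(19, 9): e=[28,45,13] → X
    (11,4)@(23, 9): e=[20,69,-3] → .
    (2,5)@(5, 11): e=[12,7,67] → X
    (3,5)@(7, 11): e=[8,19,59] → X
    (4,5)@(9, 11): e=[4,31,51] → X
    (5,5)@(11, 11): e=[0,43,43] → .  [on edge]
    (6,5)@(13, 11): e=[-4,55,35] → .
  covered (9 px):
    . . . . . . . . . . . .
    . . . . . . . . . . . .
    . . . . . . . . . . . .
    . . . . . . . . . . X .
    . . . . . . X X X X X .
    . . X X X . . . . . . .
    . . . . . . . . . . . .
    . . . . . . . . . . . .
    . . . . . . . . . . . .
    . . . . . . . . . . . .
    . . . . . . . . . . . .
T1:
  2·area = 86
  edge (0, 12)→(1, 8): d=(1,-4) top-left  bias=+0
  edge (1, 8)→(23, 6): d=(22,-2) top-left  bias=+0
  edge (23, 6)→(0, 12): d=(-23,6) right/bottom  bias=-1
    (6,3)@(13, 7): e=[47,2,37] → X
    (7,3)@(15, 7): e=[55,6,25] → X
    (8,3)@(17, 7): e=[63,10,13] → X
    (9,3)@(19, 7): e=[71,14,1] → X
    (10,3)@(21, 7): e=[79,18,-11] → .
    (0,4)@(1, 9): e=[1,22,63] → X
    (1,4)@(3, 9): e=[9,26,51] → X
    (2,4)@(5, 9): e=[17,30,39] → X
    (3,4)@(7, 9): e=[25,34,27] → X
    (4,4)@(9, 9): e=[33,38,15] → X
    (5,4)@(11, 9): e=[41,42,3] → X
    (6,4)@(13, 9): e=[49,46,-9] → .
  covered (12 px):
    . . . . . . . . . . . .
    . . . . . . . . . . . .
    . . . . . . . . . . . .
    . . . . . . X X X X . .
    X X X X X X . . . . . .
    X X . . . . . . . . . .
    . . . . . . . . . . . .
    . . . . . . . . . . . .
    . . . . . . . . . . . .
    . . . . . . . . . . . .
    . . . . . . . . . . . .
T2:
  2·area = 152
  edge (20, 20)→(8, 4): d=(-12,-16) top-left  bias=+0
  edge (8, 4)→(16, 2): d=(8,-2) top-left  bias=+0
  edge (16, 2)→(20, 20): d=(4,18) right/bottom  bias=-1
    (6,1)@(13, 3): e=[92,2,58] → X
    (7,1)@(15, 3): e=[124,6,22] → X
    (8,1)@(17, 3): e=[156,10,-14] → .
    (4,2)@(9, 5): e=[4,10,138] → X
    (5,2)@(11, 5): e=[36,14,102] → X
    (8,2)@(17, 5): e=[132,26,-6] → .
    (4,3)@(9, 7): e=[-20,26,146] → .
    (5,3)@(11, 7): e=[12,30,110] → X
    (8,3)@(17, 7): e=[108,42,2] → X
    (9,3)@(19, 7): e=[140,46,-34] → .
    (5,4)@(11, 9): e=[-12,46,118] → .
    (6,4)@(13, 9): e=[20,50,82] → X
  covered (19 px):
    . . . . . . . . . . . .
    . . . . . . X X . . . .
    . . . . X X X X . . . .
    . . . . . X X X X . . .
    . . . . . . X X X . . .
    . . . . . . . X X . . .
    . . . . . . . X X . . .
    . . . . . . . . X . . .
    . . . . . . . . . X . .
    . . . . . . . . . . . .
    . . . . . . . . . . . .

Result: 40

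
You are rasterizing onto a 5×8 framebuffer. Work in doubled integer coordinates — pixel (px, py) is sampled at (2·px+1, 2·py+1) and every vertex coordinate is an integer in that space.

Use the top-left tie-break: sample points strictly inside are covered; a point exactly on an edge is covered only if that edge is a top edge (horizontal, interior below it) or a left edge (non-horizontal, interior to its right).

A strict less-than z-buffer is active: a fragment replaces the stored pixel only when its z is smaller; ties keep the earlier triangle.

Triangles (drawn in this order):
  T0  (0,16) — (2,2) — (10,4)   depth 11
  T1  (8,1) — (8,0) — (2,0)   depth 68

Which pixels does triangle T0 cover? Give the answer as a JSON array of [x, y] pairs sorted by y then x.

T0:
  2·area = 116
  edge (0, 16)→(2, 2): d=(2,-14) top-left  bias=+0
  edge (2, 2)→(10, 4): d=(8,2) right/bottom  bias=-1
  edge (10, 4)→(0, 16): d=(-10,12) right/bottom  bias=-1
    (1,1)@(3, 3): e=[16,6,94] → #
    (2,1)@(5, 3): e=[44,2,70] → #
    (3,1)@(7, 3): e=[72,-2,46] → ·
    (1,2)@(3, 5): e=[20,22,74] → #
    (3,2)@(7, 5): e=[76,14,26] → #
    (4,2)@(9, 5): e=[104,10,2] → #
    (1,3)@(3, 7): e=[24,38,54] → #
    (4,3)@(9, 7): e=[108,26,-18] → ·
    (0,4)@(1, 9): e=[0,58,58] → #  [on edge]
    (3,4)@(7, 9): e=[84,46,-14] → ·
    (0,5)@(1, 11): e=[4,74,38] → #
    (2,5)@(5, 11): e=[60,66,-10] → ·
  covered (15 px):
    · · · · ·
    · # # · ·
    · # # # #
    · # # # ·
    # # # · ·
    # # · · ·
    # · · · ·
    · · · · ·
T1:
  2·area = 6  (B↔C swapped to make it positive)
  edge (8, 1)→(2, 0): d=(-6,-1) top-left  bias=+0
  edge (2, 0)→(8, 0): d=(6,0) top-left  bias=+0
  edge (8, 0)→(8, 1): d=(0,1) right/bottom  bias=-1
  covered (0 px):
    · · · · ·
    · · · · ·
    · · · · ·
    · · · · ·
    · · · · ·
    · · · · ·
    · · · · ·
    · · · · ·

Final: [[1,1],[2,1],[1,2],[2,2],[3,2],[4,2],[1,3],[2,3],[3,3],[0,4],[1,4],[2,4],[0,5],[1,5],[0,6]]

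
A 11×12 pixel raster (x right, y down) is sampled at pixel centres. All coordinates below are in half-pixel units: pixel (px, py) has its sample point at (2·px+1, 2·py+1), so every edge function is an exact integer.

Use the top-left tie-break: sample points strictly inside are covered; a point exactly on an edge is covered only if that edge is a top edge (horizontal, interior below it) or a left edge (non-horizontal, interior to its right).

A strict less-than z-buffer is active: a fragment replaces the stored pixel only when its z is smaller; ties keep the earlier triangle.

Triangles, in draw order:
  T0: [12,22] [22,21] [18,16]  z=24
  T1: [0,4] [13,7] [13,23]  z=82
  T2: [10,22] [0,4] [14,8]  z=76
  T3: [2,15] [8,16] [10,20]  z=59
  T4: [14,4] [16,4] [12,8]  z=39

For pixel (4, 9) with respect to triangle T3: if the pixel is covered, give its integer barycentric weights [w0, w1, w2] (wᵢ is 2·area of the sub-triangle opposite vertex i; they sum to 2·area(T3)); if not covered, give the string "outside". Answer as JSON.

T0:
  2·area = 54  (B↔C swapped to make it positive)
  edge (12, 22)→(18, 16): d=(6,-6) top-left  bias=+0
  edge (18, 16)→(22, 21): d=(4,5) right/bottom  bias=-1
  edge (22, 21)→(12, 22): d=(-10,1) right/bottom  bias=-1
    (10,6)@(21, 13): e=[0,-27,81] → .  [on edge]
    (9,7)@(19, 15): e=[0,-9,63] → .  [on edge]
    (8,8)@(17, 17): e=[0,9,45] → X  [on edge]
    (9,8)@(19, 17): e=[12,-1,43] → .
    (7,9)@(15, 19): e=[0,27,27] → X  [on edge]
    (9,9)@(19, 19): e=[24,7,23] → X
    (10,9)@(21, 19): e=[36,-3,21] → .
    (6,10)@(13, 21): e=[0,45,9] → X  [on edge]
    (10,10)@(21, 21): e=[48,5,1] → X
    (5,11)@(11, 23): e=[0,63,-9] → .  [on edge]
    (6,11)@(13, 23): e=[12,53,-11] → .
    (7,11)@(15, 23): e=[24,43,-13] → .
  covered (9 px):
    . . . . . . . . . . .
    . . . . . . . . . . .
    . . . . . . . . . . .
    . . . . . . . . . . .
    . . . . . . . . . . .
    . . . . . . . . . . .
    . . . . . . . . . . .
    . . . . . . . . . . .
    . . . . . . . . X . .
    . . . . . . . X X X .
    . . . . . . X X X X X
    . . . . . . . . . . .
T1:
  2·area = 208
  edge (0, 4)→(13, 7): d=(13,3) right/bottom  bias=-1
  edge (13, 7)→(13, 23): d=(0,16) right/bottom  bias=-1
  edge (13, 23)→(0, 4): d=(-13,-19) top-left  bias=+0
    (6,0)@(13, 1): e=[-78,0,286] → .  [on edge]
    (6,1)@(13, 3): e=[-52,0,260] → .  [on edge]
    (0,2)@(1, 5): e=[10,192,6] → X
    (1,2)@(3, 5): e=[4,160,44] → X
    (2,2)@(5, 5): e=[-2,128,82] → .
    (6,2)@(13, 5): e=[-26,0,234] → .  [on edge]
    (0,3)@(1, 7): e=[36,192,-20] → .
    (1,3)@(3, 7): e=[30,160,18] → X
    (2,3)@(5, 7): e=[24,128,56] → X
    (3,3)@(7, 7): e=[18,96,94] → X
    (4,3)@(9, 7): e=[12,64,132] → X
    (5,3)@(11, 7): e=[6,32,170] → X
    (6,3)@(13, 7): e=[0,0,208] → .  [on edge]
    (6,4)@(13, 9): e=[26,0,182] → .  [on edge]
    (6,5)@(13, 11): e=[52,0,156] → .  [on edge]
    (6,6)@(13, 13): e=[78,0,130] → .  [on edge]
    (6,7)@(13, 15): e=[104,0,104] → .  [on edge]
    (6,8)@(13, 17): e=[130,0,78] → .  [on edge]
    (6,9)@(13, 19): e=[156,0,52] → .  [on edge]
    (6,10)@(13, 21): e=[182,0,26] → .  [on edge]
    (6,11)@(13, 23): e=[208,0,0] → .  [on edge]
  covered (23 px):
    . . . . . . . . . . .
    . . . . . . . . . . .
    X X . . . . . . . . .
    . X X X X X . . . . .
    . . X X X X . . . . .
    . . X X X X . . . . .
    . . . X X X . . . . .
    . . . . X X . . . . .
    . . . . X X . . . . .
    . . . . . X . . . . .
    . . . . . . . . . . .
    . . . . . . . . . . .
T2:
  2·area = 212
  edge (10, 22)→(0, 4): d=(-10,-18) top-left  bias=+0
  edge (0, 4)→(14, 8): d=(14,4) right/bottom  bias=-1
  edge (14, 8)→(10, 22): d=(-4,14) right/bottom  bias=-1
    (0,2)@(1, 5): e=[8,10,194] → X
    (1,2)@(3, 5): e=[44,2,166] → X
    (2,2)@(5, 5): e=[80,-6,138] → .
    (0,3)@(1, 7): e=[-12,38,186] → .
    (1,3)@(3, 7): e=[24,30,158] → X
    (2,3)@(5, 7): e=[60,22,130] → X
    (3,3)@(7, 7): e=[96,14,102] → X
    (4,3)@(9, 7): e=[132,6,74] → X
    (5,3)@(11, 7): e=[168,-2,46] → .
    (1,4)@(3, 9): e=[4,58,150] → X
    (5,4)@(11, 9): e=[148,26,38] → X
    (6,4)@(13, 9): e=[184,18,10] → X
    (2,6)@(5, 13): e=[0,106,106] → X  [on edge]
  covered (27 px):
    . . . . . . . . . . .
    . . . . . . . . . . .
    X X . . . . . . . . .
    . X X X X . . . . . .
    . X X X X X X . . . .
    . . X X X X X . . . .
    . . X X X X . . . . .
    . . . X X X . . . . .
    . . . . X X . . . . .
    . . . . X . . . . . .
    . . . . . . . . . . .
    . . . . . . . . . . .
T3:
  2·area = 22
  edge (2, 15)→(8, 16): d=(6,1) right/bottom  bias=-1
  edge (8, 16)→(10, 20): d=(2,4) right/bottom  bias=-1
  edge (10, 20)→(2, 15): d=(-8,-5) top-left  bias=+0
    (3,8)@(7, 17): e=[7,6,9] → X
    (4,8)@(9, 17): e=[5,-2,19] → .
    (3,9)@(7, 19): e=[19,10,-7] → .
    (4,9)@(9, 19): e=[17,2,3] → X
    (5,9)@(11, 19): e=[15,-6,13] → .
    (4,10)@(9, 21): e=[29,6,-13] → .
  covered (2 px):
    . . . . . . . . . . .
    . . . . . . . . . . .
    . . . . . . . . . . .
    . . . . . . . . . . .
    . . . . . . . . . . .
    . . . . . . . . . . .
    . . . . . . . . . . .
    . . . . . . . . . . .
    . . . X . . . . . . .
    . . . . X . . . . . .
    . . . . . . . . . . .
    . . . . . . . . . . .
T4:
  2·area = 8
  edge (14, 4)→(16, 4): d=(2,0) top-left  bias=+0
  edge (16, 4)→(12, 8): d=(-4,4) right/bottom  bias=-1
  edge (12, 8)→(14, 4): d=(2,-4) top-left  bias=+0
    (9,0)@(19, 1): e=[-6,0,14] → .  [on edge]
    (8,1)@(17, 3): e=[-2,0,10] → .  [on edge]
    (7,2)@(15, 5): e=[2,0,6] → .  [on edge]
    (6,3)@(13, 7): e=[6,0,2] → .  [on edge]
    (5,4)@(11, 9): e=[10,0,-2] → .  [on edge]
    (4,5)@(9, 11): e=[14,0,-6] → .  [on edge]
    (3,6)@(7, 13): e=[18,0,-10] → .  [on edge]
    (2,7)@(5, 15): e=[22,0,-14] → .  [on edge]
    (1,8)@(3, 17): e=[26,0,-18] → .  [on edge]
    (0,9)@(1, 19): e=[30,0,-22] → .  [on edge]
  covered (0 px):
    . . . . . . . . . . .
    . . . . . . . . . . .
    . . . . . . . . . . .
    . . . . . . . . . . .
    . . . . . . . . . . .
    . . . . . . . . . . .
    . . . . . . . . . . .
    . . . . . . . . . . .
    . . . . . . . . . . .
    . . . . . . . . . . .
    . . . . . . . . . . .
    . . . . . . . . . . .

Result: [2,3,17]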